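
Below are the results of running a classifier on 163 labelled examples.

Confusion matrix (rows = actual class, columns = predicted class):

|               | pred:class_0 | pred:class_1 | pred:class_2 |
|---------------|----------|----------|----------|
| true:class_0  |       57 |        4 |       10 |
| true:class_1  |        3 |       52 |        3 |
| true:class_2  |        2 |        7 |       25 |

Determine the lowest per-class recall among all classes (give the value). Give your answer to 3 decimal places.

0.735

Per-class recall (TP/(TP+FN)):
  class_0: TP=57, FN=4+10=14 → 57/71 = 0.8028
  class_1: TP=52, FN=3+3=6 → 52/58 = 0.8966
  class_2: TP=25, FN=2+7=9 → 25/34 = 0.7353
Lowest is class 'class_2' with recall = 0.735.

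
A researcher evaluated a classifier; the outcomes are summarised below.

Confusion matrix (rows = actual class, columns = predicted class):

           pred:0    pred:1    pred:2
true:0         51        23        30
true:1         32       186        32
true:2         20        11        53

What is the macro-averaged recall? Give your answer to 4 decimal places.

Per-class recall (TP/(TP+FN)):
  0: TP=51, FN=23+30=53 → 51/104 = 0.49038
  1: TP=186, FN=32+32=64 → 186/250 = 0.74400
  2: TP=53, FN=20+11=31 → 53/84 = 0.63095
Macro-recall = mean = (0.49038 + 0.74400 + 0.63095) / 3 = 0.6218

0.6218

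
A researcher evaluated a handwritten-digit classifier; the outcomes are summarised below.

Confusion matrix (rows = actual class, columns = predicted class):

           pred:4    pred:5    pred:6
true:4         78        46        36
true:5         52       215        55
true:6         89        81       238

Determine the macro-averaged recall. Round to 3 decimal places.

0.580

Per-class recall (TP/(TP+FN)):
  4: TP=78, FN=46+36=82 → 78/160 = 0.4875
  5: TP=215, FN=52+55=107 → 215/322 = 0.6677
  6: TP=238, FN=89+81=170 → 238/408 = 0.5833
Macro-recall = mean = (0.4875 + 0.6677 + 0.5833) / 3 = 0.580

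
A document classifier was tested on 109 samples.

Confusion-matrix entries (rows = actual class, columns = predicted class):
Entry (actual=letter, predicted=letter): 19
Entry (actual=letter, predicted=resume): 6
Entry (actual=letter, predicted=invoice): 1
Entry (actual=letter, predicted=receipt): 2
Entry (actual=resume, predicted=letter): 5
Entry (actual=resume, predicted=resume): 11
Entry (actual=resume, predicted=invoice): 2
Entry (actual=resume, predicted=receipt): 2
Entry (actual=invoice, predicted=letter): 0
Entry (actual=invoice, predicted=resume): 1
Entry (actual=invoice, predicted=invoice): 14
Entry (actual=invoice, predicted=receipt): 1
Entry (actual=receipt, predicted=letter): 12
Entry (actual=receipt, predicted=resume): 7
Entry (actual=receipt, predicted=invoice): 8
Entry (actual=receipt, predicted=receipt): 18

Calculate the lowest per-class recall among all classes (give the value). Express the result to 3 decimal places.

Per-class recall (TP/(TP+FN)):
  letter: TP=19, FN=6+1+2=9 → 19/28 = 0.6786
  resume: TP=11, FN=5+2+2=9 → 11/20 = 0.5500
  invoice: TP=14, FN=0+1+1=2 → 14/16 = 0.8750
  receipt: TP=18, FN=12+7+8=27 → 18/45 = 0.4000
Lowest is class 'receipt' with recall = 0.400.

0.400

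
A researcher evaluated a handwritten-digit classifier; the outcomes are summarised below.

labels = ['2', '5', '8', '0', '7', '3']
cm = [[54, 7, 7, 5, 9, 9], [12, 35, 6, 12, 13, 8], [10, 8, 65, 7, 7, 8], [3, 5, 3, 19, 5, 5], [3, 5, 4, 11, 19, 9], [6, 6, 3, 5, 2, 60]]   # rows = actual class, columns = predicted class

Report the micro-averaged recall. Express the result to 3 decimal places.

Micro-averaging pools counts across classes: ΣTP=252, ΣFP=203, ΣFN=203.
Micro-recall = TP/(TP+FN) on pooled counts = 0.554 (equals overall accuracy in single-label multiclass).

0.554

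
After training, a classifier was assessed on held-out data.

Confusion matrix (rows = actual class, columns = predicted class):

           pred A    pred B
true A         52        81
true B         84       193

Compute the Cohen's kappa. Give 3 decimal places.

Observed agreement pₒ = trace/N = 245/410 = 0.5976
Expected agreement pₑ = Σ (rowᵢ·colᵢ)/N² = (133·136 + 277·274)/410² = 0.5591
κ = (pₒ − pₑ)/(1 − pₑ) = (0.5976 − 0.5591)/(1 − 0.5591) = 0.087

0.087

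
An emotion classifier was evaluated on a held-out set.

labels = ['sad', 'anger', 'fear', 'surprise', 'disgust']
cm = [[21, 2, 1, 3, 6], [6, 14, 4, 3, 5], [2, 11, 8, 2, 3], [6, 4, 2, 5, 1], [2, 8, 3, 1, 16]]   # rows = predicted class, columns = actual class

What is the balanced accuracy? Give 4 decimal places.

0.4489

Balanced accuracy = mean of per-class recall.
  sad: recall = 21/37 = 0.56757
  anger: recall = 14/39 = 0.35897
  fear: recall = 8/18 = 0.44444
  surprise: recall = 5/14 = 0.35714
  disgust: recall = 16/31 = 0.51613
Mean = (0.56757 + 0.35897 + 0.44444 + 0.35714 + 0.51613) / 5 = 0.4489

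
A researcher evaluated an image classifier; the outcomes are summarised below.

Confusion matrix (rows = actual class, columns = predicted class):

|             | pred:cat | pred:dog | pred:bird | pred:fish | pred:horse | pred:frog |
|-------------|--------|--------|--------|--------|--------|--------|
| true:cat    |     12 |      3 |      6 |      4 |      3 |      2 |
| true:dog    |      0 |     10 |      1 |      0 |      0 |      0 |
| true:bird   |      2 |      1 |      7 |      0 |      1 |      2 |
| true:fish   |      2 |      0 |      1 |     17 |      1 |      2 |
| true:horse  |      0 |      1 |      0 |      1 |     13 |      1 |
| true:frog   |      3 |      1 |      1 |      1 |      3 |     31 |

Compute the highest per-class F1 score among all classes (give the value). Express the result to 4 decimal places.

0.7949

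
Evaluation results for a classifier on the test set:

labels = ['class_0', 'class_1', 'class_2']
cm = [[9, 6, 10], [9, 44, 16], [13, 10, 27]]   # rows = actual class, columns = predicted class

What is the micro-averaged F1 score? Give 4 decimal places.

Micro-averaging pools counts across classes: ΣTP=80, ΣFP=64, ΣFN=64.
Micro-F1 score = 2·TP/(2·TP+FP+FN) on pooled counts = 0.5556 (equals overall accuracy in single-label multiclass).

0.5556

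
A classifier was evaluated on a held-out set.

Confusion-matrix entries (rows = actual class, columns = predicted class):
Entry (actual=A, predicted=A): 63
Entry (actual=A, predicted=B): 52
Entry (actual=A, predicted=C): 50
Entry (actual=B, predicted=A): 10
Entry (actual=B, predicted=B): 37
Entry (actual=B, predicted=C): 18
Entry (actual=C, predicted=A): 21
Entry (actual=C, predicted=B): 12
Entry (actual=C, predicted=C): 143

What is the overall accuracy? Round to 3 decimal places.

Accuracy = trace / total = (63+37+143=243) / 406 = 243/406 = 0.599

0.599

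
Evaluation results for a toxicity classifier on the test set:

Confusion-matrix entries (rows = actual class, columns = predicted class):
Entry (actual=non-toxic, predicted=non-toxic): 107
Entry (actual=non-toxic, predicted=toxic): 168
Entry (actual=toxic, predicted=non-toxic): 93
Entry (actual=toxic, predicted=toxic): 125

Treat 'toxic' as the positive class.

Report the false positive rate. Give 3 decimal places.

FPR = FP/(FP+TN) = 168/(168+107) = 0.611

0.611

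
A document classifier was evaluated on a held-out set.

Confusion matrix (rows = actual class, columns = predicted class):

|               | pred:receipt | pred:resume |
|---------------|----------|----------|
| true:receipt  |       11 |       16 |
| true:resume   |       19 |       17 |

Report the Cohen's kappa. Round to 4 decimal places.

Observed agreement pₒ = trace/N = 28/63 = 0.44444
Expected agreement pₑ = Σ (rowᵢ·colᵢ)/N² = (27·30 + 36·33)/63² = 0.50340
κ = (pₒ − pₑ)/(1 − pₑ) = (0.44444 − 0.50340)/(1 − 0.50340) = -0.1187

-0.1187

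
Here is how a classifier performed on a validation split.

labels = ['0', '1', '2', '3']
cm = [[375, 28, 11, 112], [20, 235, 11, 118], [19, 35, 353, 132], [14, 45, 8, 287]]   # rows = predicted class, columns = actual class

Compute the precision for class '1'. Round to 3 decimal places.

0.612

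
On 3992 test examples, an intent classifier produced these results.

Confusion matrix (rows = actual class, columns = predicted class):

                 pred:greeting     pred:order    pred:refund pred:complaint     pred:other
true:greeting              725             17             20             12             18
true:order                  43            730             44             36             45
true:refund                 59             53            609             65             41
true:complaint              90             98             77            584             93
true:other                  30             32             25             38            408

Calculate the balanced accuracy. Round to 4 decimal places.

0.7700

Balanced accuracy = mean of per-class recall.
  greeting: recall = 725/792 = 0.91540
  order: recall = 730/898 = 0.81292
  refund: recall = 609/827 = 0.73640
  complaint: recall = 584/942 = 0.61996
  other: recall = 408/533 = 0.76548
Mean = (0.91540 + 0.81292 + 0.73640 + 0.61996 + 0.76548) / 5 = 0.7700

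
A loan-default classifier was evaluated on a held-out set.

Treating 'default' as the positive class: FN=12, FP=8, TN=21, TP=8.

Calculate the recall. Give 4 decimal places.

0.4000

Recall = TP/(TP+FN) = 8/(8+12) = 8/20 = 0.4000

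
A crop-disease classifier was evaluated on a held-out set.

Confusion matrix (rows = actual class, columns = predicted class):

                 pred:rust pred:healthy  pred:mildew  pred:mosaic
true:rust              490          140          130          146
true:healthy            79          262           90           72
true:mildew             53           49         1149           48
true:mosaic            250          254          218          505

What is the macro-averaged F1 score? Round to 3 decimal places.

0.572

Per-class F1 score (2·TP/(2·TP+FP+FN)):
  rust: TP=490, FP=79+53+250=382, FN=140+130+146=416 → 980/1778 = 0.5512
  healthy: TP=262, FP=140+49+254=443, FN=79+90+72=241 → 524/1208 = 0.4338
  mildew: TP=1149, FP=130+90+218=438, FN=53+49+48=150 → 2298/2886 = 0.7963
  mosaic: TP=505, FP=146+72+48=266, FN=250+254+218=722 → 1010/1998 = 0.5055
Macro-F1 score = mean = (0.5512 + 0.4338 + 0.7963 + 0.5055) / 4 = 0.572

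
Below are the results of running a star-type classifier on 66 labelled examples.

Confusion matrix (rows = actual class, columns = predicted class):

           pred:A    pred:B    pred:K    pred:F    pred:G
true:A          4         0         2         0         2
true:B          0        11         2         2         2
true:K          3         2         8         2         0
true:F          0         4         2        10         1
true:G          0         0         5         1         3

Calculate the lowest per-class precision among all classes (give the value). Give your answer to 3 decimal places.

Per-class precision (TP/(TP+FP)):
  A: TP=4, FP=0+3+0+0=3 → 4/7 = 0.5714
  B: TP=11, FP=0+2+4+0=6 → 11/17 = 0.6471
  K: TP=8, FP=2+2+2+5=11 → 8/19 = 0.4211
  F: TP=10, FP=0+2+2+1=5 → 10/15 = 0.6667
  G: TP=3, FP=2+2+0+1=5 → 3/8 = 0.3750
Lowest is class 'G' with precision = 0.375.

0.375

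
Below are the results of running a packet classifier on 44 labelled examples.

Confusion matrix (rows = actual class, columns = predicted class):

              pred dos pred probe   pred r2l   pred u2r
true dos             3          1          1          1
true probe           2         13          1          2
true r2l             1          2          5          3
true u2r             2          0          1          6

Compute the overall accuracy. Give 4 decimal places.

Accuracy = trace / total = (3+13+5+6=27) / 44 = 27/44 = 0.6136

0.6136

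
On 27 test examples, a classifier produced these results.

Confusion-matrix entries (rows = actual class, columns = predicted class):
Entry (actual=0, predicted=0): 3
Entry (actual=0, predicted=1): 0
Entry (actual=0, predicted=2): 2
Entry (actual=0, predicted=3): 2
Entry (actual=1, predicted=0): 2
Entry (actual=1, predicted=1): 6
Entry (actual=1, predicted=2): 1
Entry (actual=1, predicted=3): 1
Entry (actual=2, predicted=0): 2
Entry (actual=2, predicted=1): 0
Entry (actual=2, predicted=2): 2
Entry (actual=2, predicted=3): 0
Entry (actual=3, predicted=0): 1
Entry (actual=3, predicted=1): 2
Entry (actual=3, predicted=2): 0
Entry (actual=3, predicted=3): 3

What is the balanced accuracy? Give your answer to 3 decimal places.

0.507

Balanced accuracy = mean of per-class recall.
  0: recall = 3/7 = 0.4286
  1: recall = 6/10 = 0.6000
  2: recall = 2/4 = 0.5000
  3: recall = 3/6 = 0.5000
Mean = (0.4286 + 0.6000 + 0.5000 + 0.5000) / 4 = 0.507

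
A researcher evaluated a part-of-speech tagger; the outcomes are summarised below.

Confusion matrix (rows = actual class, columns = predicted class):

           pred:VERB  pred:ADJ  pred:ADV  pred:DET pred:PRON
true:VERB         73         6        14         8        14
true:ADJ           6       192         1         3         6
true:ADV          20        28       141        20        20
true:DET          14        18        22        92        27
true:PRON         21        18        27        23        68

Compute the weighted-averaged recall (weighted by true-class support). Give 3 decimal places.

0.642

Per-class recall (TP/(TP+FN)):
  VERB: TP=73, FN=6+14+8+14=42 → 73/115 = 0.6348
  ADJ: TP=192, FN=6+1+3+6=16 → 192/208 = 0.9231
  ADV: TP=141, FN=20+28+20+20=88 → 141/229 = 0.6157
  DET: TP=92, FN=14+18+22+27=81 → 92/173 = 0.5318
  PRON: TP=68, FN=21+18+27+23=89 → 68/157 = 0.4331
Weighted-recall = Σ (supportᵢ/N)·recallᵢ with N=882: (115/882)·0.6348 + (208/882)·0.9231 + (229/882)·0.6157 + (173/882)·0.5318 + (157/882)·0.4331 = 0.642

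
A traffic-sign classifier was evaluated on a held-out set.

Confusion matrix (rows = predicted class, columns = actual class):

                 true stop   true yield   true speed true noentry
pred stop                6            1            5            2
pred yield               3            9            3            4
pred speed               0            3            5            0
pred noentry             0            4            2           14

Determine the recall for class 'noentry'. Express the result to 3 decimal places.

0.700

recall = TP/(TP+FN).
noentry: TP=14, FN=2+4+0=6 → 14/20 = 0.7000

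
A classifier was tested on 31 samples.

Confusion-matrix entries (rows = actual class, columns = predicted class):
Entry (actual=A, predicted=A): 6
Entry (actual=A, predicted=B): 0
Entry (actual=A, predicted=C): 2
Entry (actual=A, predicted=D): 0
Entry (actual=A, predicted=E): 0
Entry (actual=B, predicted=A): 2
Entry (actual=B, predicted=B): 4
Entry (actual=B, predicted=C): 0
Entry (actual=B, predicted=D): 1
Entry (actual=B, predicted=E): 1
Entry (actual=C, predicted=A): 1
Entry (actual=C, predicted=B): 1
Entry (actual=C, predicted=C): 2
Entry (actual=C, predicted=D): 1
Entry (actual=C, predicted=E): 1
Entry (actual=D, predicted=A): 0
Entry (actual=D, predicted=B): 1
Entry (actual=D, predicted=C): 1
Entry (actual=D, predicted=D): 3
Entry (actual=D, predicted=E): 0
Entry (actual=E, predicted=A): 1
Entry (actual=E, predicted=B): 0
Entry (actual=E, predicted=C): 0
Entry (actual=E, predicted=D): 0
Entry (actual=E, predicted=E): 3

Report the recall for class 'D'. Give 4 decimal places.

0.6000

One-vs-rest for 'D': TP = diagonal; FP = other classes predicted 'D'; FN = 'D' predicted as other.
recall = TP/(TP+FN).
D: TP=3, FN=0+1+1+0=2 → 3/5 = 0.60000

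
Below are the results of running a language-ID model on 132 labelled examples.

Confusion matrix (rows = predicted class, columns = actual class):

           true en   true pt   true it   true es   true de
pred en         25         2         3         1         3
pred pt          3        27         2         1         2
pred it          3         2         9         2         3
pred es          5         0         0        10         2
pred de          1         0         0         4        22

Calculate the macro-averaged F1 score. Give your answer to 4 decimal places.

Per-class F1 score (2·TP/(2·TP+FP+FN)):
  en: TP=25, FP=2+3+1+3=9, FN=3+3+5+1=12 → 50/71 = 0.70423
  pt: TP=27, FP=3+2+1+2=8, FN=2+2+0+0=4 → 54/66 = 0.81818
  it: TP=9, FP=3+2+2+3=10, FN=3+2+0+0=5 → 18/33 = 0.54545
  es: TP=10, FP=5+0+0+2=7, FN=1+1+2+4=8 → 20/35 = 0.57143
  de: TP=22, FP=1+0+0+4=5, FN=3+2+3+2=10 → 44/59 = 0.74576
Macro-F1 score = mean = (0.70423 + 0.81818 + 0.54545 + 0.57143 + 0.74576) / 5 = 0.6770

0.6770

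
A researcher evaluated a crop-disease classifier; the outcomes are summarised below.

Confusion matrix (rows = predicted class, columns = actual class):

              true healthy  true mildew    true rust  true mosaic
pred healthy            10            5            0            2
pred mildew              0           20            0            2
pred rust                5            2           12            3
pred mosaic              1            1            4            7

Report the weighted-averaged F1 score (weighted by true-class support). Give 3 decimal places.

0.668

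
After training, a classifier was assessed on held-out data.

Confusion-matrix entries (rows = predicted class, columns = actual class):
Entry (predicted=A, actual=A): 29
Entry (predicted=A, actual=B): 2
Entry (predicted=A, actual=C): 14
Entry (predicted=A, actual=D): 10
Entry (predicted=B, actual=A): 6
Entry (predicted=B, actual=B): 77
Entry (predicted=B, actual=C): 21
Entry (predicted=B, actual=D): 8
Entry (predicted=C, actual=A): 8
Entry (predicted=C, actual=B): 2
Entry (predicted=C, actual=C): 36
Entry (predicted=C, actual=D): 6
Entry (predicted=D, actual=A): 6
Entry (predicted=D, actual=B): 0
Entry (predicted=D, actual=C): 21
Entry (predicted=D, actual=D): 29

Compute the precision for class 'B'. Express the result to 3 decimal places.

Treat 'B' as positive and all other classes as negative.
precision = TP/(TP+FP).
B: TP=77, FP=6+21+8=35 → 77/112 = 0.6875

0.688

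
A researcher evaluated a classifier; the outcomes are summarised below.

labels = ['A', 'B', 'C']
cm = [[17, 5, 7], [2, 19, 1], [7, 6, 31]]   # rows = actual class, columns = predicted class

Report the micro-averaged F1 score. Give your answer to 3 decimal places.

0.705

Micro-averaging pools counts across classes: ΣTP=67, ΣFP=28, ΣFN=28.
Micro-F1 score = 2·TP/(2·TP+FP+FN) on pooled counts = 0.705 (equals overall accuracy in single-label multiclass).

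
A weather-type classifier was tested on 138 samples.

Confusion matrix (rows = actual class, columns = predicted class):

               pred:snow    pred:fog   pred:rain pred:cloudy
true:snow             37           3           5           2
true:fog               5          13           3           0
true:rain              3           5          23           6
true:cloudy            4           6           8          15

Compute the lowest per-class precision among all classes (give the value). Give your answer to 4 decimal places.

0.4815

Per-class precision (TP/(TP+FP)):
  snow: TP=37, FP=5+3+4=12 → 37/49 = 0.75510
  fog: TP=13, FP=3+5+6=14 → 13/27 = 0.48148
  rain: TP=23, FP=5+3+8=16 → 23/39 = 0.58974
  cloudy: TP=15, FP=2+0+6=8 → 15/23 = 0.65217
Lowest is class 'fog' with precision = 0.4815.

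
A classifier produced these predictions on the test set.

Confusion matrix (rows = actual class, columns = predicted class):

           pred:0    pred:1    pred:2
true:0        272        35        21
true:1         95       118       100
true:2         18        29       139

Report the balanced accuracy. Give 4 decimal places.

0.6512

Balanced accuracy = mean of per-class recall.
  0: recall = 272/328 = 0.82927
  1: recall = 118/313 = 0.37700
  2: recall = 139/186 = 0.74731
Mean = (0.82927 + 0.37700 + 0.74731) / 3 = 0.6512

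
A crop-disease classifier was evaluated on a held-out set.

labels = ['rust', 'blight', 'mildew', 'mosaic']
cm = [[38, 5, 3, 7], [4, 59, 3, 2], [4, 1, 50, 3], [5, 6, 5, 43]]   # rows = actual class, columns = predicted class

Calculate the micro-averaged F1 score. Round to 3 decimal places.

0.798

Micro-averaging pools counts across classes: ΣTP=190, ΣFP=48, ΣFN=48.
Micro-F1 score = 2·TP/(2·TP+FP+FN) on pooled counts = 0.798 (equals overall accuracy in single-label multiclass).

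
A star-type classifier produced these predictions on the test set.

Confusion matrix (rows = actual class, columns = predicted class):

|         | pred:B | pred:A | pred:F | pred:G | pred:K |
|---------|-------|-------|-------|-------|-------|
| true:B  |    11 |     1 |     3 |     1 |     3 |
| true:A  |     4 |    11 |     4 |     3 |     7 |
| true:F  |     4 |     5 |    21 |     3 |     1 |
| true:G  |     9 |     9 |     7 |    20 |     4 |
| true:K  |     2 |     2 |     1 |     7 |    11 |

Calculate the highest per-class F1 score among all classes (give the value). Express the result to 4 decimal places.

0.6000

Per-class F1 score (2·TP/(2·TP+FP+FN)):
  B: TP=11, FP=4+4+9+2=19, FN=1+3+1+3=8 → 22/49 = 0.44898
  A: TP=11, FP=1+5+9+2=17, FN=4+4+3+7=18 → 22/57 = 0.38596
  F: TP=21, FP=3+4+7+1=15, FN=4+5+3+1=13 → 42/70 = 0.60000
  G: TP=20, FP=1+3+3+7=14, FN=9+9+7+4=29 → 40/83 = 0.48193
  K: TP=11, FP=3+7+1+4=15, FN=2+2+1+7=12 → 22/49 = 0.44898
Highest is class 'F' with F1 score = 0.6000.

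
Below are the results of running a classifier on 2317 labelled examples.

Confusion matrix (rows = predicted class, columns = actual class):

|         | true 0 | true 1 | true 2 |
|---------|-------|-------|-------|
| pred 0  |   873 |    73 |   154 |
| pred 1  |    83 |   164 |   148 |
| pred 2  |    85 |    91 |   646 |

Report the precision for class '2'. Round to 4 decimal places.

0.7859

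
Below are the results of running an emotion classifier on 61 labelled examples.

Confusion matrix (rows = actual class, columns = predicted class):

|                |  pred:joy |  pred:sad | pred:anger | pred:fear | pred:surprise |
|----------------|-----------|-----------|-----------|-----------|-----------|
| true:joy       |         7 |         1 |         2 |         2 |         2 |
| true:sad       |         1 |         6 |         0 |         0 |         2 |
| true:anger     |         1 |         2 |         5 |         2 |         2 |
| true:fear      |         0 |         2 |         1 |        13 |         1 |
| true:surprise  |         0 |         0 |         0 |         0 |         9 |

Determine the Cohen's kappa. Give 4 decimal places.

0.5683

Observed agreement pₒ = trace/N = 40/61 = 0.65574
Expected agreement pₑ = Σ (rowᵢ·colᵢ)/N² = (14·9 + 9·11 + 12·8 + 17·17 + 9·16)/61² = 0.20263
κ = (pₒ − pₑ)/(1 − pₑ) = (0.65574 − 0.20263)/(1 − 0.20263) = 0.5683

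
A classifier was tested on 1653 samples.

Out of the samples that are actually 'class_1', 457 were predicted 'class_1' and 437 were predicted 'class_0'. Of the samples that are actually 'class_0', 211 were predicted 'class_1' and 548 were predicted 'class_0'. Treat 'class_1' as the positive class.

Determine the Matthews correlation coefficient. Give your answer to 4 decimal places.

MCC = (TP·TN − FP·FN) / √((TP+FP)(TP+FN)(TN+FP)(TN+FN))
Numerator = 457·548 − 211·437 = 158229
Denominator = √(668·894·759·985) = √446469697080 = 668183.8797
MCC = 158229 / 668183.8797 = 0.2368

0.2368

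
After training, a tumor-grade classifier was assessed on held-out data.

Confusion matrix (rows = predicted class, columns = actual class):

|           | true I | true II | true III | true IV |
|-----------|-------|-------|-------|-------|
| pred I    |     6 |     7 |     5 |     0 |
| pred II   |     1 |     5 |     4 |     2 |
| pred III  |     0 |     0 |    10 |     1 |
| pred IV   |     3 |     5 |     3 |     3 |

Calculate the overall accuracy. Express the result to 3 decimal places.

0.436

Accuracy = trace / total = (6+5+10+3=24) / 55 = 24/55 = 0.436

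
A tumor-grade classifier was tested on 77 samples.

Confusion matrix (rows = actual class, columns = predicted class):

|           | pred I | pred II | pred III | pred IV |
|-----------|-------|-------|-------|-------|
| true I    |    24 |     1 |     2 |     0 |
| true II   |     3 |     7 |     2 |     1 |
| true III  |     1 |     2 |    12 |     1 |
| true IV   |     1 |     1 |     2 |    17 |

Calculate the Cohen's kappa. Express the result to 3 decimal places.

0.697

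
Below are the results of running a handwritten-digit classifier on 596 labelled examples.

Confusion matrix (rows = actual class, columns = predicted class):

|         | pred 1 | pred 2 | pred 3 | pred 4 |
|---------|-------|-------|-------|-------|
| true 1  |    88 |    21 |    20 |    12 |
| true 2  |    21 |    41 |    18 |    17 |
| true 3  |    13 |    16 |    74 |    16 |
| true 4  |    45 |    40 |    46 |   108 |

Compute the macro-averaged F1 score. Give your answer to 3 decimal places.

0.510

Per-class F1 score (2·TP/(2·TP+FP+FN)):
  1: TP=88, FP=21+13+45=79, FN=21+20+12=53 → 176/308 = 0.5714
  2: TP=41, FP=21+16+40=77, FN=21+18+17=56 → 82/215 = 0.3814
  3: TP=74, FP=20+18+46=84, FN=13+16+16=45 → 148/277 = 0.5343
  4: TP=108, FP=12+17+16=45, FN=45+40+46=131 → 216/392 = 0.5510
Macro-F1 score = mean = (0.5714 + 0.3814 + 0.5343 + 0.5510) / 4 = 0.510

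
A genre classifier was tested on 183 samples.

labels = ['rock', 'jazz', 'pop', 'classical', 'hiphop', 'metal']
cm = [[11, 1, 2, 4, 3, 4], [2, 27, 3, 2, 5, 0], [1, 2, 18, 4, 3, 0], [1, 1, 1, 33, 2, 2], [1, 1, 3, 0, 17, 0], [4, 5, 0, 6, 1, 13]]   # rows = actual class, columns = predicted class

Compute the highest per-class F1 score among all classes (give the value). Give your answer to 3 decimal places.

0.742

Per-class F1 score (2·TP/(2·TP+FP+FN)):
  rock: TP=11, FP=2+1+1+1+4=9, FN=1+2+4+3+4=14 → 22/45 = 0.4889
  jazz: TP=27, FP=1+2+1+1+5=10, FN=2+3+2+5+0=12 → 54/76 = 0.7105
  pop: TP=18, FP=2+3+1+3+0=9, FN=1+2+4+3+0=10 → 36/55 = 0.6545
  classical: TP=33, FP=4+2+4+0+6=16, FN=1+1+1+2+2=7 → 66/89 = 0.7416
  hiphop: TP=17, FP=3+5+3+2+1=14, FN=1+1+3+0+0=5 → 34/53 = 0.6415
  metal: TP=13, FP=4+0+0+2+0=6, FN=4+5+0+6+1=16 → 26/48 = 0.5417
Highest is class 'classical' with F1 score = 0.742.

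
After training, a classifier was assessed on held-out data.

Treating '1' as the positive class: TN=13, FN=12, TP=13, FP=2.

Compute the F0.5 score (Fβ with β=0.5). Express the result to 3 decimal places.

Fβ = (1+β²)·TP / ((1+β²)·TP + β²·FN + FP), with β²=1/4
= 1.25·13 / (1.25·13 + 0.25·12 + 2) = 0.765

0.765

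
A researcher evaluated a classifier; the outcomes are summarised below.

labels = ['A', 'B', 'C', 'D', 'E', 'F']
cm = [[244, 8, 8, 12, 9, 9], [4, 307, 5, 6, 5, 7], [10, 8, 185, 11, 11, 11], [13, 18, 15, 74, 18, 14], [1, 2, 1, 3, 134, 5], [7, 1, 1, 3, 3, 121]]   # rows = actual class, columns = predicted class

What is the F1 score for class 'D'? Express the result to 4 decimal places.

0.5670

One-vs-rest for 'D': TP = diagonal; FP = other classes predicted 'D'; FN = 'D' predicted as other.
F1 score = 2·TP/(2·TP+FP+FN).
D: TP=74, FP=12+6+11+3+3=35, FN=13+18+15+18+14=78 → 148/261 = 0.56705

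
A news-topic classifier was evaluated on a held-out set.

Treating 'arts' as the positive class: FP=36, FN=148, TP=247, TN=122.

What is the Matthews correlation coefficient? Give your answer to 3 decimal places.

MCC = (TP·TN − FP·FN) / √((TP+FP)(TP+FN)(TN+FP)(TN+FN))
Numerator = 247·122 − 36·148 = 24806
Denominator = √(283·395·158·270) = √4768748100 = 69056.1228
MCC = 24806 / 69056.1228 = 0.359

0.359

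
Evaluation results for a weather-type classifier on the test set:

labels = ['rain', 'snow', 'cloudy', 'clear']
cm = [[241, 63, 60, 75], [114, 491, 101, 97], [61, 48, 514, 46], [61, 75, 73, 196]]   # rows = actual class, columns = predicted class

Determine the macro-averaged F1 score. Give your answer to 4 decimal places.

0.5985

Per-class F1 score (2·TP/(2·TP+FP+FN)):
  rain: TP=241, FP=114+61+61=236, FN=63+60+75=198 → 482/916 = 0.52620
  snow: TP=491, FP=63+48+75=186, FN=114+101+97=312 → 982/1480 = 0.66351
  cloudy: TP=514, FP=60+101+73=234, FN=61+48+46=155 → 1028/1417 = 0.72548
  clear: TP=196, FP=75+97+46=218, FN=61+75+73=209 → 392/819 = 0.47863
Macro-F1 score = mean = (0.52620 + 0.66351 + 0.72548 + 0.47863) / 4 = 0.5985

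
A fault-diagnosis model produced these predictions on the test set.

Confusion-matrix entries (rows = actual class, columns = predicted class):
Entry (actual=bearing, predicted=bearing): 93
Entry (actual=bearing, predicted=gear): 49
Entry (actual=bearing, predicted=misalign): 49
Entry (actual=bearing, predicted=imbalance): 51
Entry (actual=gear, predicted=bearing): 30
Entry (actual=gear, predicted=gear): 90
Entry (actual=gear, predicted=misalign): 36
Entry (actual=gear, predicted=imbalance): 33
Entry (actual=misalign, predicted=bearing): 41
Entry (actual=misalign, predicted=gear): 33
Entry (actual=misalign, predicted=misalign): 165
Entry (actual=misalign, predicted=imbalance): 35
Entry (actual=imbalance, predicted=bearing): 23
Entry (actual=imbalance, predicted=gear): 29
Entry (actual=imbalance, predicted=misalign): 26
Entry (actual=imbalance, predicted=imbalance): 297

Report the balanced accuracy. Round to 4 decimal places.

0.5637

Balanced accuracy = mean of per-class recall.
  bearing: recall = 93/242 = 0.38430
  gear: recall = 90/189 = 0.47619
  misalign: recall = 165/274 = 0.60219
  imbalance: recall = 297/375 = 0.79200
Mean = (0.38430 + 0.47619 + 0.60219 + 0.79200) / 4 = 0.5637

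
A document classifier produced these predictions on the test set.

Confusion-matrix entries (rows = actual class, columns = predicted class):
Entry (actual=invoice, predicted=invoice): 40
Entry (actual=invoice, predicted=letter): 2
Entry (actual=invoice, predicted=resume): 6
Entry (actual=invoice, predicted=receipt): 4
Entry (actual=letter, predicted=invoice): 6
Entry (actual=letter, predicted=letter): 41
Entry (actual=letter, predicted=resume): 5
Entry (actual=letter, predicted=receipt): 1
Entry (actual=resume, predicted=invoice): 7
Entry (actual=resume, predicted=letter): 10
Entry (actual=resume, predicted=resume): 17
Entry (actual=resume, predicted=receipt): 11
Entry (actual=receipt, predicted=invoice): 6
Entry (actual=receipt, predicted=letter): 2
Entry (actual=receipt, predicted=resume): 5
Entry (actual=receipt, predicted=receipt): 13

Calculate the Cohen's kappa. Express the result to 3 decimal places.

0.497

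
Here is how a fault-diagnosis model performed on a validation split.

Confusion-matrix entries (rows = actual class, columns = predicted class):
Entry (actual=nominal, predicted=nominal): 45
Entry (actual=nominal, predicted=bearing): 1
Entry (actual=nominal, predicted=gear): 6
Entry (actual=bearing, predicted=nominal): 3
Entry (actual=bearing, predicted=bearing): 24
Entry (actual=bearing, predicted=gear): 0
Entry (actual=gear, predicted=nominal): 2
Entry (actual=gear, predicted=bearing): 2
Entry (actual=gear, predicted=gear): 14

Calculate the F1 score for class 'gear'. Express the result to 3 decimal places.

0.737

Take TP from the diagonal, FP from the rest of the 'gear' prediction marginal, FN from the rest of the 'gear' actual marginal.
F1 score = 2·TP/(2·TP+FP+FN).
gear: TP=14, FP=6+0=6, FN=2+2=4 → 28/38 = 0.7368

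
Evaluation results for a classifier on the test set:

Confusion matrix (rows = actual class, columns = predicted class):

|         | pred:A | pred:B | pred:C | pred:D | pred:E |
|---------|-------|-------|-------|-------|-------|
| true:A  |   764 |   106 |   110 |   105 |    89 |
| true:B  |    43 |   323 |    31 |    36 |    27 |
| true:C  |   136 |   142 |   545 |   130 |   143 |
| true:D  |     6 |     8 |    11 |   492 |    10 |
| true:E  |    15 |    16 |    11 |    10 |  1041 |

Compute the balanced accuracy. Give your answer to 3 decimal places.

Balanced accuracy = mean of per-class recall.
  A: recall = 764/1174 = 0.6508
  B: recall = 323/460 = 0.7022
  C: recall = 545/1096 = 0.4973
  D: recall = 492/527 = 0.9336
  E: recall = 1041/1093 = 0.9524
Mean = (0.6508 + 0.7022 + 0.4973 + 0.9336 + 0.9524) / 5 = 0.747

0.747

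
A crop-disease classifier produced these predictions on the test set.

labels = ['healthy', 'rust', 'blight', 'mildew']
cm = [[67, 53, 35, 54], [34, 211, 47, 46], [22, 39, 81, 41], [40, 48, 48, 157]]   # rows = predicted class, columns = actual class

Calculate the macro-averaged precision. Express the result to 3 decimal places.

Per-class precision (TP/(TP+FP)):
  healthy: TP=67, FP=53+35+54=142 → 67/209 = 0.3206
  rust: TP=211, FP=34+47+46=127 → 211/338 = 0.6243
  blight: TP=81, FP=22+39+41=102 → 81/183 = 0.4426
  mildew: TP=157, FP=40+48+48=136 → 157/293 = 0.5358
Macro-precision = mean = (0.3206 + 0.6243 + 0.4426 + 0.5358) / 4 = 0.481

0.481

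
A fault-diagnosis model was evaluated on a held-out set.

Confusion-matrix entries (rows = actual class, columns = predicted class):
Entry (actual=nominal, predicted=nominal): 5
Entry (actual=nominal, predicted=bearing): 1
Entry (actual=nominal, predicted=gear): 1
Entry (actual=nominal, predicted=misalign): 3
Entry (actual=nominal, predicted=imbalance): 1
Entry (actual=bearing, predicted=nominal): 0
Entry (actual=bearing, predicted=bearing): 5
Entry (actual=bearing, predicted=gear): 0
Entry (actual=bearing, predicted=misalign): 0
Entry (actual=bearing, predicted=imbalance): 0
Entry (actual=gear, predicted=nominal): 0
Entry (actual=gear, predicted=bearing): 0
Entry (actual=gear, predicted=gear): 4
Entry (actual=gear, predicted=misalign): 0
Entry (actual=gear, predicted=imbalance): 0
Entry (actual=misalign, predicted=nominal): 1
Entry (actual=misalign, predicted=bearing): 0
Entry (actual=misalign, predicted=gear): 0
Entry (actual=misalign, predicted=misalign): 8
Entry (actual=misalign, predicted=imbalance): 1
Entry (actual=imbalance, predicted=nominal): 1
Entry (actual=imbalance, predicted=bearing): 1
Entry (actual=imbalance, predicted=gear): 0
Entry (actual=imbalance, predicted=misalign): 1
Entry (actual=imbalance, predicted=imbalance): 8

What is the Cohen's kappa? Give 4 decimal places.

0.6581

Observed agreement pₒ = trace/N = 30/41 = 0.73171
Expected agreement pₑ = Σ (rowᵢ·colᵢ)/N² = (11·7 + 5·7 + 4·5 + 10·12 + 11·10)/41² = 0.21535
κ = (pₒ − pₑ)/(1 − pₑ) = (0.73171 − 0.21535)/(1 − 0.21535) = 0.6581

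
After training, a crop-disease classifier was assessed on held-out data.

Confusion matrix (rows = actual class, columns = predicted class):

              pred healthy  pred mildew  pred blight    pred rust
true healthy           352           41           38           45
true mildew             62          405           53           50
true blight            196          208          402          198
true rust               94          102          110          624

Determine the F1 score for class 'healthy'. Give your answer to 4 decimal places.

Treat 'healthy' as positive and all other classes as negative.
F1 score = 2·TP/(2·TP+FP+FN).
healthy: TP=352, FP=62+196+94=352, FN=41+38+45=124 → 704/1180 = 0.59661

0.5966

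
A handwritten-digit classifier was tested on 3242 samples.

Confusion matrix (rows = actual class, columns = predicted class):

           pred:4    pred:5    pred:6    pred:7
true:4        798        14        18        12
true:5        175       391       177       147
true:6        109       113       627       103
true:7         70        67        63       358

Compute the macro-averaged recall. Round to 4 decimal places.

Per-class recall (TP/(TP+FN)):
  4: TP=798, FN=14+18+12=44 → 798/842 = 0.94774
  5: TP=391, FN=175+177+147=499 → 391/890 = 0.43933
  6: TP=627, FN=109+113+103=325 → 627/952 = 0.65861
  7: TP=358, FN=70+67+63=200 → 358/558 = 0.64158
Macro-recall = mean = (0.94774 + 0.43933 + 0.65861 + 0.64158) / 4 = 0.6718

0.6718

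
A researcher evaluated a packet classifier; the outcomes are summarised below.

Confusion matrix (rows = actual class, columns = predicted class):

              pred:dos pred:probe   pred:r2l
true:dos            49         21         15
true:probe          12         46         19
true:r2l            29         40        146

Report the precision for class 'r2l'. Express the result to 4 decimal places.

precision = TP/(TP+FP).
r2l: TP=146, FP=15+19=34 → 146/180 = 0.81111

0.8111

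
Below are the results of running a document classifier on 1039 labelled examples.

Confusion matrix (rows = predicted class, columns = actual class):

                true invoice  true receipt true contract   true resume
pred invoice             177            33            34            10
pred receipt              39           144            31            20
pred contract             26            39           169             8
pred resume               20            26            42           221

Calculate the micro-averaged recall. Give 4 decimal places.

Micro-averaging pools counts across classes: ΣTP=711, ΣFP=328, ΣFN=328.
Micro-recall = TP/(TP+FN) on pooled counts = 0.6843 (equals overall accuracy in single-label multiclass).

0.6843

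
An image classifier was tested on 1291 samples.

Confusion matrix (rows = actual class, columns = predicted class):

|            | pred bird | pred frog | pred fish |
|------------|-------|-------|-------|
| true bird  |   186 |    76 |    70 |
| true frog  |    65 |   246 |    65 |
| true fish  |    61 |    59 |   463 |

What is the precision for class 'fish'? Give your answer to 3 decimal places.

0.774

precision = TP/(TP+FP).
fish: TP=463, FP=70+65=135 → 463/598 = 0.7742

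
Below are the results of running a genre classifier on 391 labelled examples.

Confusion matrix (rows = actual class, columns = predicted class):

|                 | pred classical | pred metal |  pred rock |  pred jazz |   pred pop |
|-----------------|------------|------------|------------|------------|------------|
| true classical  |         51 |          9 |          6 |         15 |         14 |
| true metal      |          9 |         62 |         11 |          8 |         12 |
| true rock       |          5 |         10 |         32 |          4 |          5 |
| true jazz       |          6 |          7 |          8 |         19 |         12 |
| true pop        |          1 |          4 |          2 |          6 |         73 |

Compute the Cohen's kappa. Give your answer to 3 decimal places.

0.501

Observed agreement pₒ = trace/N = 237/391 = 0.6061
Expected agreement pₑ = Σ (rowᵢ·colᵢ)/N² = (95·72 + 102·92 + 56·59 + 52·52 + 86·116)/391² = 0.2107
κ = (pₒ − pₑ)/(1 − pₑ) = (0.6061 − 0.2107)/(1 − 0.2107) = 0.501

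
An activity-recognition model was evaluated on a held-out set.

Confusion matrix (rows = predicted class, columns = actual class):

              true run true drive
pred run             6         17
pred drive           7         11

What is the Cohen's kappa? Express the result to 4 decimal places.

-0.1207

Observed agreement pₒ = trace/N = 17/41 = 0.41463
Expected agreement pₑ = Σ (rowᵢ·colᵢ)/N² = (13·23 + 28·18)/41² = 0.47769
κ = (pₒ − pₑ)/(1 − pₑ) = (0.41463 − 0.47769)/(1 − 0.47769) = -0.1207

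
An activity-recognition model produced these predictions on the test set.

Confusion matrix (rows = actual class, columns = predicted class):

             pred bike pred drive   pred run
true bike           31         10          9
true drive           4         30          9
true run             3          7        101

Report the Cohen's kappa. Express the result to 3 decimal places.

Observed agreement pₒ = trace/N = 162/204 = 0.7941
Expected agreement pₑ = Σ (rowᵢ·colᵢ)/N² = (50·38 + 43·47 + 111·119)/204² = 0.4116
κ = (pₒ − pₑ)/(1 − pₑ) = (0.7941 − 0.4116)/(1 − 0.4116) = 0.650

0.650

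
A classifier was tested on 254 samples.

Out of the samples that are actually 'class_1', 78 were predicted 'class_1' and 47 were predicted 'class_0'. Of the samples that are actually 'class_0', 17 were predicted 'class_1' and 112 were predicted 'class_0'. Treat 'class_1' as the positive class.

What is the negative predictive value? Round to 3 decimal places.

0.704

NPV = TN/(TN+FN) = 112/(112+47) = 0.704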